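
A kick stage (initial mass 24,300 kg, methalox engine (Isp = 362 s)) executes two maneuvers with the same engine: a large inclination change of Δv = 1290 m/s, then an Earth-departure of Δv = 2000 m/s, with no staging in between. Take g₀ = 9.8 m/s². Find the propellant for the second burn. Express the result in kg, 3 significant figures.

v_e = Isp · g₀ = 362 × 9.8 = 3547.6 m/s.
After the first burn: m = 24300 × exp(−1290/3547.6) = 24300 × 0.69515 = 16,892.1 kg.
After the second burn: m = 16,892.1 × exp(−2000/3547.6) = 16,892.1 × 0.56906 = 9,612.62 kg.
Second-burn propellant = 16,892.1 − 9,612.62 = 7,279.48 kg.

propellant for the second burn ≈ 7280 kg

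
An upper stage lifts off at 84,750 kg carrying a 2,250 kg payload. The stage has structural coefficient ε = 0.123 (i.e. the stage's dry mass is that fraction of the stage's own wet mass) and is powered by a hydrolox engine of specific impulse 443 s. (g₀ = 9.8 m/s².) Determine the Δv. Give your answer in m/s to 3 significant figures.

Δv ≈ 8350 m/s

Stage wet mass = m₀ − payload = 84,750 − 2,250 = 82,500 kg.
Stage dry mass = ε × stage wet mass = 0.123 × 82,500 = 10,147.5 kg.
Burnout mass m_f = stage dry + payload = 10,147.5 + 2,250 = 12,397.5 kg.
v_e = Isp · g₀ = 443 × 9.8 = 4341.4 m/s.
Δv = v_e · ln(84,750/12,397.5) = 4341.4 × ln(6.836) = 4341.4 × 1.9222 ≈ 8345 m/s.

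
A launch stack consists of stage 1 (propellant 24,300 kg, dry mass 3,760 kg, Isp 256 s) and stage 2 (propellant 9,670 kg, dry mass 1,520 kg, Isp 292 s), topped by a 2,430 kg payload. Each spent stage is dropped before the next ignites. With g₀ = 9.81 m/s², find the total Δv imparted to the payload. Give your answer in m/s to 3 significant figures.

Δv ≈ 5740 m/s

Ignition mass of stage 1 = 24,300+3,760 + 9,670+1,520 + 2,430 = 41,680 kg.
Stage 1: m₀ = 41,680 kg, m_f = 41,680 − 24,300 = 17,380 kg; Δv = 256×9.81×ln(2.398) = 2511.4×0.8747 ≈ 2197 m/s.
Stage 2: m₀ = 13,620 kg, m_f = 13,620 − 9,670 = 3,950 kg; Δv = 292×9.81×ln(3.448) = 2864.5×1.2378 ≈ 3546 m/s.
Total Δv = 2197 + 3546 = 5743 m/s.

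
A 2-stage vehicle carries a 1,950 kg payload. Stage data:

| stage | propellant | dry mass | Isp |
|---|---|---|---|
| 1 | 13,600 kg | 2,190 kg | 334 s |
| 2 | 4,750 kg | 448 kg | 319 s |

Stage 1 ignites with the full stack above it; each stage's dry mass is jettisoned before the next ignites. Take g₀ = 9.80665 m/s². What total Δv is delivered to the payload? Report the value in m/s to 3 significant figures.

Δv ≈ 6360 m/s

Ignition mass of stage 1 = 13,600+2,190 + 4,750+448 + 1,950 = 22,938 kg.
Stage 1: m₀ = 22,938 kg, m_f = 22,938 − 13,600 = 9,338 kg; Δv = 334×9.80665×ln(2.456) = 3275.4×0.8987 ≈ 2944 m/s.
Stage 2: m₀ = 7,148 kg, m_f = 7,148 − 4,750 = 2,398 kg; Δv = 319×9.80665×ln(2.981) = 3128.3×1.0922 ≈ 3417 m/s.
Total Δv = 2944 + 3417 = 6361 m/s.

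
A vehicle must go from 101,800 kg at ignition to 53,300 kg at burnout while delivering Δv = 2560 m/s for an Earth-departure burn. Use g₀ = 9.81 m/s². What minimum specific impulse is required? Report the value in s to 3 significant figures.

ln(m₀/m_f) = ln(101800/53300) = ln(1.91) = 0.6471.
v_e = Δv / ln(m₀/m_f) = 2560 / 0.6471 = 3956.3 m/s.
Isp = v_e / g₀ = 3956.3 / 9.81 = 403.3 s.

Isp ≈ 403 s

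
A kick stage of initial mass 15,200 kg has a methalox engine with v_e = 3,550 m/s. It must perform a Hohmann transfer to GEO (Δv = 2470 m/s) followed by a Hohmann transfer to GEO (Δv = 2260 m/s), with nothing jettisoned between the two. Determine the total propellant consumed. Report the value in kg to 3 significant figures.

After the first burn: m = 15200 × exp(−2470/3550.0) = 15200 × 0.49869 = 7,580.09 kg.
After the second burn: m = 7,580.09 × exp(−2260/3550.0) = 7,580.09 × 0.52908 = 4,010.47 kg.
Total propellant = m₀ − m_final = 15200 − 4,010.47 = 11,189.53 kg.

total propellant consumed ≈ 11200 kg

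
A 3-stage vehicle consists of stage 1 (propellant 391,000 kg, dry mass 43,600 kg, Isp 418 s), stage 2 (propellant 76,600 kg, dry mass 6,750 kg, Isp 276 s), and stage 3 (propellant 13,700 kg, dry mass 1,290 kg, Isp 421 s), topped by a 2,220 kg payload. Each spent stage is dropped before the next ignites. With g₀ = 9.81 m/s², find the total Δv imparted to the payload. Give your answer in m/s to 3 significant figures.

Ignition mass of stage 1 = 391,000+43,600 + 76,600+6,750 + 13,700+1,290 + 2,220 = 535,160 kg.
Stage 1: m₀ = 535,160 kg, m_f = 535,160 − 391,000 = 144,160 kg; Δv = 418×9.81×ln(3.712) = 4100.6×1.3116 ≈ 5378 m/s.
Stage 2: m₀ = 100,560 kg, m_f = 100,560 − 76,600 = 23,960 kg; Δv = 276×9.81×ln(4.197) = 2707.6×1.4344 ≈ 3884 m/s.
Stage 3: m₀ = 17,210 kg, m_f = 17,210 − 13,700 = 3,510 kg; Δv = 421×9.81×ln(4.903) = 4130.0×1.5899 ≈ 6566 m/s.
Total Δv = 5378 + 3884 + 6566 = 15828 m/s.

Δv ≈ 15800 m/s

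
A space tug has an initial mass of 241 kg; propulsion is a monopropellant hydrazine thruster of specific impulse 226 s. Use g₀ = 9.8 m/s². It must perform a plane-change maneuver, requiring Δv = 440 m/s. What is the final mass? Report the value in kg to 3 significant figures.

v_e = Isp · g₀ = 226 × 9.8 = 2214.8 m/s.
m₀/m_f = exp(Δv / v_e) = exp(440 / 2214.8) = exp(0.1987) = 1.2198.
m_f = m₀ / 1.2198 = 241 / 1.2198 = 197.573 kg.

final mass ≈ 198 kg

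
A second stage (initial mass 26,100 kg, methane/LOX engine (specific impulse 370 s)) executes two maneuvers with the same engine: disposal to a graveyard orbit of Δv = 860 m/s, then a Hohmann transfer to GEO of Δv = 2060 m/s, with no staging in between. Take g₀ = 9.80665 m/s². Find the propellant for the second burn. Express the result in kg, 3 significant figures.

propellant for the second burn ≈ 8920 kg

v_e = Isp · g₀ = 370 × 9.80665 = 3628.5 m/s.
After the first burn: m = 26100 × exp(−860/3628.5) = 26100 × 0.78898 = 20,592.4 kg.
After the second burn: m = 20,592.4 × exp(−2060/3628.5) = 20,592.4 × 0.56681 = 11,672 kg.
Second-burn propellant = 20,592.4 − 11,672 = 8,920.4 kg.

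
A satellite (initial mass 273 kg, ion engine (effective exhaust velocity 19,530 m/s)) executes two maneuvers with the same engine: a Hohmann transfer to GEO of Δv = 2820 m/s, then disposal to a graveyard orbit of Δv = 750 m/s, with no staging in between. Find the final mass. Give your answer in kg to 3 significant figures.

After the first burn: m = 273 × exp(−2820/19530.0) = 273 × 0.86555 = 236.295 kg.
After the second burn: m = 236.295 × exp(−750/19530.0) = 236.295 × 0.96233 = 227.394 kg.

final mass ≈ 227 kg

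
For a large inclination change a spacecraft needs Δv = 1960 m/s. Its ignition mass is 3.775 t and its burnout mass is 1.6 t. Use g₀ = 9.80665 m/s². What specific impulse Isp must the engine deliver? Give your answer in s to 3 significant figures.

Isp ≈ 233 s

ln(m₀/m_f) = ln(3775/1600) = ln(2.359) = 0.8584.
Rocket equation: v_e = Δv / ln(m₀/m_f) = 1960 / 0.8584 = 2283.3 m/s.
Isp = v_e / g₀ = 2283.3 / 9.80665 = 232.8 s.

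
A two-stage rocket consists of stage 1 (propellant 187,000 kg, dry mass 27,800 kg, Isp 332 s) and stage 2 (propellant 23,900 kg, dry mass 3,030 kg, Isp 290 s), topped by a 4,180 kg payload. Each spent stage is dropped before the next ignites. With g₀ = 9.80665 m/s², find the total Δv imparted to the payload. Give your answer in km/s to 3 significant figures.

Ignition mass of stage 1 = 187,000+27,800 + 23,900+3,030 + 4,180 = 245,910 kg.
Stage 1: m₀ = 245,910 kg, m_f = 245,910 − 187,000 = 58,910 kg; Δv = 332×9.80665×ln(4.174) = 3255.8×1.4290 ≈ 4652 m/s.
Stage 2: m₀ = 31,110 kg, m_f = 31,110 − 23,900 = 7,210 kg; Δv = 290×9.80665×ln(4.315) = 2843.9×1.4621 ≈ 4158 m/s.
Total Δv = 4652 + 4158 = 8810 m/s.

Δv ≈ 8.81 km/s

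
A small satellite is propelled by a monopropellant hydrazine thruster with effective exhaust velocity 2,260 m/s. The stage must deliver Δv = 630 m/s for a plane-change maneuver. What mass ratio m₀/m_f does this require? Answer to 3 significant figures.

mass ratio ≈ 1.32

Using Δv = v_e ln(m₀/m_f): m₀/m_f = exp(Δv / v_e) = exp(630 / 2260.0) = exp(0.2788) = 1.3215.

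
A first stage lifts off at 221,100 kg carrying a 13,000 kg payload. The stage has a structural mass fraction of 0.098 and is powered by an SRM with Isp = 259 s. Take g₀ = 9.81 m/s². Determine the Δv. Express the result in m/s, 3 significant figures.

Δv ≈ 4800 m/s

Stage wet mass = m₀ − payload = 221,100 − 13,000 = 208,100 kg.
Stage dry mass = ε × stage wet mass = 0.098 × 208,100 = 20,393.8 kg.
Burnout mass m_f = stage dry + payload = 20,393.8 + 13,000 = 33,393.8 kg.
v_e = Isp · g₀ = 259 × 9.81 = 2540.8 m/s.
Δv = v_e · ln(221,100/33,393.8) = 2540.8 × ln(6.621) = 2540.8 × 1.8902 ≈ 4803 m/s.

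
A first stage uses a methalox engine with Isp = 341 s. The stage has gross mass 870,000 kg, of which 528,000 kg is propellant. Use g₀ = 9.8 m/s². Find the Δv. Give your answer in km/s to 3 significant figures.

v_e = Isp · g₀ = 341 × 9.8 = 3341.8 m/s.
m_f = m₀ − m_prop = 870,000 − 528,000 = 342,000 kg.
Δv = v_e · ln(m₀/m_f) = 3341.8 × ln(2.544) = 3341.8 × 0.9337 ≈ 3120.2 m/s.

Δv ≈ 3.12 km/s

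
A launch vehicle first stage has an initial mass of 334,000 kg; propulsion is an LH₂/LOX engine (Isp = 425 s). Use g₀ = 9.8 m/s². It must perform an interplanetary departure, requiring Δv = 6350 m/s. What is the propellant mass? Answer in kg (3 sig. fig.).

v_e = Isp · g₀ = 425 × 9.8 = 4165.0 m/s.
From the ideal rocket equation, m₀/m_f = exp(Δv / v_e) = exp(6350 / 4165.0) = exp(1.5246) = 4.5934.
m_f = 334,000 / 4.5934 = 72,713 kg, so propellant = m₀ − m_f = 334,000 − 72,713 = 261,287 kg.

propellant mass ≈ 261000 kg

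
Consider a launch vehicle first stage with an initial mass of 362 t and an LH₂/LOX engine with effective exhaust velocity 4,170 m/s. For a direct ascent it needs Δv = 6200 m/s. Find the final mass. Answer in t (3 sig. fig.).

final mass ≈ 81.8 t

m₀/m_f = exp(Δv / v_e) = exp(6200 / 4170.0) = exp(1.4868) = 4.4230.
m_f = m₀ / 4.4230 = 362 / 4.4230 = 81.8449 t.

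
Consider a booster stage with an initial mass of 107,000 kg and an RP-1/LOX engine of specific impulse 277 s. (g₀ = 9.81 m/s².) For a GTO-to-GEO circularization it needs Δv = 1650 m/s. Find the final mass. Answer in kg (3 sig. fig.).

v_e = Isp · g₀ = 277 × 9.81 = 2717.4 m/s.
m₀/m_f = exp(Δv / v_e) = exp(1650 / 2717.4) = exp(0.6072) = 1.8353.
m_f = m₀ / 1.8353 = 107,000 / 1.8353 = 58,301.1 kg.

final mass ≈ 58300 kg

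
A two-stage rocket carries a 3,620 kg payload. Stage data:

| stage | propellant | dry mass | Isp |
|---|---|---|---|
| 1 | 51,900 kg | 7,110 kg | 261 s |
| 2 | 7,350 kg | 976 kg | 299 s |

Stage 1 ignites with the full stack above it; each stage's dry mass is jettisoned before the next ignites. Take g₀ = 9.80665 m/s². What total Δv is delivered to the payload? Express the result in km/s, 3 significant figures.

Ignition mass of stage 1 = 51,900+7,110 + 7,350+976 + 3,620 = 70,956 kg.
Stage 1: m₀ = 70,956 kg, m_f = 70,956 − 51,900 = 19,056 kg; Δv = 261×9.80665×ln(3.724) = 2559.5×1.3147 ≈ 3365 m/s.
Stage 2: m₀ = 11,946 kg, m_f = 11,946 − 7,350 = 4,596 kg; Δv = 299×9.80665×ln(2.599) = 2932.2×0.9552 ≈ 2801 m/s.
Total Δv = 3365 + 2801 = 6166 m/s.

Δv ≈ 6.17 km/s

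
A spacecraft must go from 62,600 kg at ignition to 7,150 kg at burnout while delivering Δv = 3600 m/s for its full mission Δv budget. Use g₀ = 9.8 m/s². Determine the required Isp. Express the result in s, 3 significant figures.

ln(m₀/m_f) = ln(62600/7150) = ln(8.755) = 2.1697.
v_e = Δv / ln(m₀/m_f) = 3600 / 2.1697 = 1659.3 m/s.
Isp = v_e / g₀ = 1659.3 / 9.8 = 169.3 s.

Isp ≈ 169 s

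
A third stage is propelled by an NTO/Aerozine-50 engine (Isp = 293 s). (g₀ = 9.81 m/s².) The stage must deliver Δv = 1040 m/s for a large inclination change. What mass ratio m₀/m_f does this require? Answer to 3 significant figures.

mass ratio ≈ 1.44

v_e = Isp · g₀ = 293 × 9.81 = 2874.3 m/s.
m₀/m_f = exp(Δv / v_e) = exp(1040 / 2874.3) = exp(0.3618) = 1.4359.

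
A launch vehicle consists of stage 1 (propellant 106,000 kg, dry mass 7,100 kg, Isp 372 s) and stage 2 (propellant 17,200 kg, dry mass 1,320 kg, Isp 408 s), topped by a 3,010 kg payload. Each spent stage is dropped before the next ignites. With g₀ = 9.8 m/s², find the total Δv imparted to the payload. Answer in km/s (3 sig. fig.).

Δv ≈ 12.1 km/s

Ignition mass of stage 1 = 106,000+7,100 + 17,200+1,320 + 3,010 = 134,630 kg.
Stage 1: m₀ = 134,630 kg, m_f = 134,630 − 106,000 = 28,630 kg; Δv = 372×9.8×ln(4.702) = 3645.6×1.5481 ≈ 5644 m/s.
Stage 2: m₀ = 21,530 kg, m_f = 21,530 − 17,200 = 4,330 kg; Δv = 408×9.8×ln(4.972) = 3998.4×1.6039 ≈ 6413 m/s.
Total Δv = 5644 + 6413 = 12057 m/s.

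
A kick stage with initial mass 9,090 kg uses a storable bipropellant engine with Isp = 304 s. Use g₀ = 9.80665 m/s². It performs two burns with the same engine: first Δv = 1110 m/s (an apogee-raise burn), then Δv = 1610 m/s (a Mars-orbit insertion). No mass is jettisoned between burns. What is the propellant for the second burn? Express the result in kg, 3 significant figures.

v_e = Isp · g₀ = 304 × 9.80665 = 2981.2 m/s.
After the first burn: m = 9090 × exp(−1110/2981.2) = 9090 × 0.68913 = 6,264.19 kg.
After the second burn: m = 6,264.19 × exp(−1610/2981.2) = 6,264.19 × 0.58272 = 3,650.27 kg.
Second-burn propellant = 6,264.19 − 3,650.27 = 2,613.92 kg.

propellant for the second burn ≈ 2610 kg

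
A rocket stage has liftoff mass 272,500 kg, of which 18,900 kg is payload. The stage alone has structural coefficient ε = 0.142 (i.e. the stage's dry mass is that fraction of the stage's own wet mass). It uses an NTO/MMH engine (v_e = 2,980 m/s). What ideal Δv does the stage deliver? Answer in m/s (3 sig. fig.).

Stage wet mass = m₀ − payload = 272,500 − 18,900 = 253,600 kg.
Stage dry mass = ε × stage wet mass = 0.142 × 253,600 = 36,011.2 kg.
Burnout mass m_f = stage dry + payload = 36,011.2 + 18,900 = 54,911.2 kg.
By the Tsiolkovsky rocket equation, Δv = v_e · ln(272,500/54,911.2) = 2980.0 × ln(4.963) = 2980.0 × 1.6019 ≈ 4774 m/s.

Δv ≈ 4770 m/s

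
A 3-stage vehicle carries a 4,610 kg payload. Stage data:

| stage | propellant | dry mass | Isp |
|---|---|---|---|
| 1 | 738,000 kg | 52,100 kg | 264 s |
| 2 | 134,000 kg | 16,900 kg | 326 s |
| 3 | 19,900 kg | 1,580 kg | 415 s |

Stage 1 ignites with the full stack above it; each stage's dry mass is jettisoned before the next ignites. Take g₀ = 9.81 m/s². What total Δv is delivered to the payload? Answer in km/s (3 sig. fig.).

Ignition mass of stage 1 = 738,000+52,100 + 134,000+16,900 + 19,900+1,580 + 4,610 = 967,090 kg.
Stage 1: m₀ = 967,090 kg, m_f = 967,090 − 738,000 = 229,090 kg; Δv = 264×9.81×ln(4.221) = 2589.8×1.4402 ≈ 3730 m/s.
Stage 2: m₀ = 176,990 kg, m_f = 176,990 − 134,000 = 42,990 kg; Δv = 326×9.81×ln(4.117) = 3198.1×1.4151 ≈ 4526 m/s.
Stage 3: m₀ = 26,090 kg, m_f = 26,090 − 19,900 = 6,190 kg; Δv = 415×9.81×ln(4.215) = 4071.2×1.4386 ≈ 5857 m/s.
Total Δv = 3730 + 4526 + 5857 = 14113 m/s.

Δv ≈ 14.1 km/s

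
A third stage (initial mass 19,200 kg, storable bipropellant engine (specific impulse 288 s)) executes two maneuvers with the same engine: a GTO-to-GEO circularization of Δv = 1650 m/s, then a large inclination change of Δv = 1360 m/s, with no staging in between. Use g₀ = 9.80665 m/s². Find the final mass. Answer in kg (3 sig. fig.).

v_e = Isp · g₀ = 288 × 9.80665 = 2824.3 m/s.
After the first burn: m = 19200 × exp(−1650/2824.3) = 19200 × 0.55754 = 10,704.8 kg.
After the second burn: m = 10,704.8 × exp(−1360/2824.3) = 10,704.8 × 0.61784 = 6,613.85 kg.

final mass ≈ 6610 kg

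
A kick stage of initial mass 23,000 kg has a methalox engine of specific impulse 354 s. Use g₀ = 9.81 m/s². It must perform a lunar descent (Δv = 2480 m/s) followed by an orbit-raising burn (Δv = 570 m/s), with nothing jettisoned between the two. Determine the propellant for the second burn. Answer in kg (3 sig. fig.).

propellant for the second burn ≈ 1700 kg

v_e = Isp · g₀ = 354 × 9.81 = 3472.7 m/s.
After the first burn: m = 23000 × exp(−2480/3472.7) = 23000 × 0.48962 = 11,261.3 kg.
After the second burn: m = 11,261.3 × exp(−570/3472.7) = 11,261.3 × 0.84863 = 9,556.68 kg.
Second-burn propellant = 11,261.3 − 9,556.68 = 1,704.62 kg.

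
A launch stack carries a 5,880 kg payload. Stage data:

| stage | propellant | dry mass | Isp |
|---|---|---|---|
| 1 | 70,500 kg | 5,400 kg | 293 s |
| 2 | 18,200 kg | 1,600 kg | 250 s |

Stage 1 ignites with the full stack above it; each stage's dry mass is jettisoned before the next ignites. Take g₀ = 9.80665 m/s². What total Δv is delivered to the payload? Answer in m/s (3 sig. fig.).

Δv ≈ 6430 m/s

Ignition mass of stage 1 = 70,500+5,400 + 18,200+1,600 + 5,880 = 101,580 kg.
Stage 1: m₀ = 101,580 kg, m_f = 101,580 − 70,500 = 31,080 kg; Δv = 293×9.80665×ln(3.268) = 2873.3×1.1843 ≈ 3403 m/s.
Stage 2: m₀ = 25,680 kg, m_f = 25,680 − 18,200 = 7,480 kg; Δv = 250×9.80665×ln(3.433) = 2451.7×1.2335 ≈ 3024 m/s.
Total Δv = 3403 + 3024 = 6427 m/s.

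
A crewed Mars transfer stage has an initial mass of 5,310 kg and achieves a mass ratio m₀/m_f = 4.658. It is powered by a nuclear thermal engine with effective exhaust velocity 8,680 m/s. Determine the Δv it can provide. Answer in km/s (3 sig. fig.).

By the Tsiolkovsky rocket equation, Δv = v_e · ln(4.658) = 8680.0 × 1.5386 ≈ 13354.9 m/s.

Δv ≈ 13.4 km/s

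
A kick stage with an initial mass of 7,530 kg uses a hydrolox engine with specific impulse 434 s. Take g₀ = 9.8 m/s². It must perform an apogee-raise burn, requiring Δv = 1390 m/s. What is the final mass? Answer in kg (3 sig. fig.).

final mass ≈ 5430 kg

v_e = Isp · g₀ = 434 × 9.8 = 4253.2 m/s.
From the ideal rocket equation, m₀/m_f = exp(Δv / v_e) = exp(1390 / 4253.2) = exp(0.3268) = 1.3865.
m_f = m₀ / 1.3865 = 7,530 / 1.3865 = 5,430.94 kg.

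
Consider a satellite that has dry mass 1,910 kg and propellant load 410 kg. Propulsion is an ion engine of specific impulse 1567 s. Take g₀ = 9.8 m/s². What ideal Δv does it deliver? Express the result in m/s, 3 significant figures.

Δv ≈ 2990 m/s

v_e = Isp · g₀ = 1567 × 9.8 = 15356.6 m/s.
m₀ = m_dry + m_prop = 1,910 + 410 = 2,320 kg.
Δv = v_e · ln(m₀/m_f) = 15356.6 × ln(1.215) = 15356.6 × 0.1945 ≈ 2986.3 m/s.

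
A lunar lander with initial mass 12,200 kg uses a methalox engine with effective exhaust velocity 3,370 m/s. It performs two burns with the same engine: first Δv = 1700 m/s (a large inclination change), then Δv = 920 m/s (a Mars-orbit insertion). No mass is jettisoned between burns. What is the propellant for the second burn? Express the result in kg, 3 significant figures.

After the first burn: m = 12200 × exp(−1700/3370.0) = 12200 × 0.60384 = 7,366.85 kg.
After the second burn: m = 7,366.85 × exp(−920/3370.0) = 7,366.85 × 0.76110 = 5,606.91 kg.
Second-burn propellant = 7,366.85 − 5,606.91 = 1,759.94 kg.

propellant for the second burn ≈ 1760 kg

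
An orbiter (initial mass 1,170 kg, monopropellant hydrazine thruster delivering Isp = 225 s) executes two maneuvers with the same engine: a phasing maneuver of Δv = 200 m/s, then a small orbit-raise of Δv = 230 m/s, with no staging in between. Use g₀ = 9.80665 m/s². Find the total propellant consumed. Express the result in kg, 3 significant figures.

v_e = Isp · g₀ = 225 × 9.80665 = 2206.5 m/s.
After the first burn: m = 1170 × exp(−200/2206.5) = 1170 × 0.91335 = 1,068.62 kg.
After the second burn: m = 1,068.62 × exp(−230/2206.5) = 1,068.62 × 0.90101 = 962.837 kg.
Total propellant = m₀ − m_final = 1170 − 962.837 = 207.163 kg.

total propellant consumed ≈ 207 kg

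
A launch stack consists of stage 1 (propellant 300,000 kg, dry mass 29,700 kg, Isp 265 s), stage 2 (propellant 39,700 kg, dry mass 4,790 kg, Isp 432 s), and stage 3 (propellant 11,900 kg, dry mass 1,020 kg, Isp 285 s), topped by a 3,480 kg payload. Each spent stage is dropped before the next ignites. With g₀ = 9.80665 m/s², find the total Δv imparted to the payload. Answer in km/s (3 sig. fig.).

Ignition mass of stage 1 = 300,000+29,700 + 39,700+4,790 + 11,900+1,020 + 3,480 = 390,590 kg.
Stage 1: m₀ = 390,590 kg, m_f = 390,590 − 300,000 = 90,590 kg; Δv = 265×9.80665×ln(4.312) = 2598.8×1.4613 ≈ 3798 m/s.
Stage 2: m₀ = 60,890 kg, m_f = 60,890 − 39,700 = 21,190 kg; Δv = 432×9.80665×ln(2.874) = 4236.5×1.0555 ≈ 4472 m/s.
Stage 3: m₀ = 16,400 kg, m_f = 16,400 − 11,900 = 4,500 kg; Δv = 285×9.80665×ln(3.644) = 2794.9×1.2932 ≈ 3614 m/s.
Total Δv = 3798 + 4472 + 3614 = 11884 m/s.

Δv ≈ 11.9 km/s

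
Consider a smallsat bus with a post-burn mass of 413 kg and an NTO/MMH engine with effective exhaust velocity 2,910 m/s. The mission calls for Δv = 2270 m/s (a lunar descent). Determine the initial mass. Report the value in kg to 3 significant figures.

initial mass ≈ 901 kg

m₀/m_f = exp(Δv / v_e) = exp(2270 / 2910.0) = exp(0.7801) = 2.1816.
m₀ = m_f × 2.1816 = 413 × 2.1816 = 901.001 kg.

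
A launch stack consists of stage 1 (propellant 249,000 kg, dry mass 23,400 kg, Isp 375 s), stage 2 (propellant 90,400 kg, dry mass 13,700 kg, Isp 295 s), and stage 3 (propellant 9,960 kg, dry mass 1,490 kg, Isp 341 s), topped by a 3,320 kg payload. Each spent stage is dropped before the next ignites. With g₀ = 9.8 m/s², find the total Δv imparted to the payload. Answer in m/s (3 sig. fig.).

Δv ≈ 11600 m/s

Ignition mass of stage 1 = 249,000+23,400 + 90,400+13,700 + 9,960+1,490 + 3,320 = 391,270 kg.
Stage 1: m₀ = 391,270 kg, m_f = 391,270 − 249,000 = 142,270 kg; Δv = 375×9.8×ln(2.75) = 3675.0×1.0117 ≈ 3718 m/s.
Stage 2: m₀ = 118,870 kg, m_f = 118,870 − 90,400 = 28,470 kg; Δv = 295×9.8×ln(4.175) = 2891.0×1.4292 ≈ 4132 m/s.
Stage 3: m₀ = 14,770 kg, m_f = 14,770 − 9,960 = 4,810 kg; Δv = 341×9.8×ln(3.071) = 3341.8×1.1219 ≈ 3749 m/s.
Total Δv = 3718 + 4132 + 3749 = 11599 m/s.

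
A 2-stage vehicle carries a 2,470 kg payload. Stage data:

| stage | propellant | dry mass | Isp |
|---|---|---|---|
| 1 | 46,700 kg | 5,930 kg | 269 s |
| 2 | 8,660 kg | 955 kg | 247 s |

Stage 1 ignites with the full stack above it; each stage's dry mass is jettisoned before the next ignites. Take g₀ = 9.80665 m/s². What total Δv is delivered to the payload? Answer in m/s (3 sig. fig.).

Ignition mass of stage 1 = 46,700+5,930 + 8,660+955 + 2,470 = 64,715 kg.
Stage 1: m₀ = 64,715 kg, m_f = 64,715 − 46,700 = 18,015 kg; Δv = 269×9.80665×ln(3.592) = 2638.0×1.2788 ≈ 3373 m/s.
Stage 2: m₀ = 12,085 kg, m_f = 12,085 − 8,660 = 3,425 kg; Δv = 247×9.80665×ln(3.528) = 2422.2×1.2609 ≈ 3054 m/s.
Total Δv = 3373 + 3054 = 6427 m/s.

Δv ≈ 6430 m/s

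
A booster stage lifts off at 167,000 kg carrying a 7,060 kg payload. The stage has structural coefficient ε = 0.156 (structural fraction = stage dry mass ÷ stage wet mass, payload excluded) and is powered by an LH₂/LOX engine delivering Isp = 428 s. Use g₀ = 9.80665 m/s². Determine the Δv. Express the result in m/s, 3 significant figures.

Δv ≈ 6930 m/s

Stage wet mass = m₀ − payload = 167,000 − 7,060 = 159,940 kg.
Stage dry mass = ε × stage wet mass = 0.156 × 159,940 = 24,950.6 kg.
Burnout mass m_f = stage dry + payload = 24,950.6 + 7,060 = 32,010.6 kg.
v_e = Isp · g₀ = 428 × 9.80665 = 4197.2 m/s.
Δv = v_e · ln(167,000/32,010.6) = 4197.2 × ln(5.217) = 4197.2 × 1.6519 ≈ 6934 m/s.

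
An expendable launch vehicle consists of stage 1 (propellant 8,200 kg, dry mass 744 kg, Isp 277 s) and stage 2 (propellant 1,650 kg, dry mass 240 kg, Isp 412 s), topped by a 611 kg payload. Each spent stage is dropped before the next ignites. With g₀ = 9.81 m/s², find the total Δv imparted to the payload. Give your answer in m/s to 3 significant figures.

Ignition mass of stage 1 = 8,200+744 + 1,650+240 + 611 = 11,445 kg.
Stage 1: m₀ = 11,445 kg, m_f = 11,445 − 8,200 = 3,245 kg; Δv = 277×9.81×ln(3.527) = 2717.4×1.2604 ≈ 3425 m/s.
Stage 2: m₀ = 2,501 kg, m_f = 2,501 − 1,650 = 851 kg; Δv = 412×9.81×ln(2.939) = 4041.7×1.0780 ≈ 4357 m/s.
Total Δv = 3425 + 4357 = 7782 m/s.

Δv ≈ 7780 m/s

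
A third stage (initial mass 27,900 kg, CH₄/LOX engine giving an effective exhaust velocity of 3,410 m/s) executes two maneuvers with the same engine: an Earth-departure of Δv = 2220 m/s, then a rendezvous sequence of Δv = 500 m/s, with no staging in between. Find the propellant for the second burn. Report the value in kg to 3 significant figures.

propellant for the second burn ≈ 1980 kg

After the first burn: m = 27900 × exp(−2220/3410.0) = 27900 × 0.52151 = 14,550.1 kg.
After the second burn: m = 14,550.1 × exp(−500/3410.0) = 14,550.1 × 0.86362 = 12,565.8 kg.
Second-burn propellant = 14,550.1 − 12,565.8 = 1,984.3 kg.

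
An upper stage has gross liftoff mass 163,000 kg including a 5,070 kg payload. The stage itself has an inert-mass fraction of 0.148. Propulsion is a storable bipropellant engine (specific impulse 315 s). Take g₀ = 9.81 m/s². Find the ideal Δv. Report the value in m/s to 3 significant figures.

Stage wet mass = m₀ − payload = 163,000 − 5,070 = 157,930 kg.
Stage dry mass = ε × stage wet mass = 0.148 × 157,930 = 23,373.6 kg.
Burnout mass m_f = stage dry + payload = 23,373.6 + 5,070 = 28,443.6 kg.
v_e = Isp · g₀ = 315 × 9.81 = 3090.2 m/s.
Δv = v_e · ln(163,000/28,443.6) = 3090.2 × ln(5.731) = 3090.2 × 1.7458 ≈ 5395 m/s.

Δv ≈ 5390 m/s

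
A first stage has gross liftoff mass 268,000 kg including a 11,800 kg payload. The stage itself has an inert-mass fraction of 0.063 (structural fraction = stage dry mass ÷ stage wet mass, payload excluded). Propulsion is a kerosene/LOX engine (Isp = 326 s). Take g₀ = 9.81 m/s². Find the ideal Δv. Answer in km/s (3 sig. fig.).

Δv ≈ 7.23 km/s

Stage wet mass = m₀ − payload = 268,000 − 11,800 = 256,200 kg.
Stage dry mass = ε × stage wet mass = 0.063 × 256,200 = 16,140.6 kg.
Burnout mass m_f = stage dry + payload = 16,140.6 + 11,800 = 27,940.6 kg.
v_e = Isp · g₀ = 326 × 9.81 = 3198.1 m/s.
Δv = v_e · ln(268,000/27,940.6) = 3198.1 × ln(9.592) = 3198.1 × 2.2609 ≈ 7231 m/s.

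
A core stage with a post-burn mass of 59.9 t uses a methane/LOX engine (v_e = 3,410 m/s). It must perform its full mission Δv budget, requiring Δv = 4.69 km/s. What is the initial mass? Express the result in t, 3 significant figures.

initial mass ≈ 237 t

m₀/m_f = exp(Δv / v_e) = exp(4690 / 3410.0) = exp(1.3754) = 3.9565.
m₀ = m_f × 3.9565 = 59.9 × 3.9565 = 236.994 t.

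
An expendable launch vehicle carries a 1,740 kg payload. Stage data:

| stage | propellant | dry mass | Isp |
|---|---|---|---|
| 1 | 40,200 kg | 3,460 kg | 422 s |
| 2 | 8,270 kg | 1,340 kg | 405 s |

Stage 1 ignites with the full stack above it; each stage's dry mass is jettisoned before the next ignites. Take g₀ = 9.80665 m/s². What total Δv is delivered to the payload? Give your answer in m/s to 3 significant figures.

Δv ≈ 10600 m/s

Ignition mass of stage 1 = 40,200+3,460 + 8,270+1,340 + 1,740 = 55,010 kg.
Stage 1: m₀ = 55,010 kg, m_f = 55,010 − 40,200 = 14,810 kg; Δv = 422×9.80665×ln(3.714) = 4138.4×1.3122 ≈ 5430 m/s.
Stage 2: m₀ = 11,350 kg, m_f = 11,350 − 8,270 = 3,080 kg; Δv = 405×9.80665×ln(3.685) = 3971.7×1.3043 ≈ 5180 m/s.
Total Δv = 5430 + 5180 = 10610 m/s.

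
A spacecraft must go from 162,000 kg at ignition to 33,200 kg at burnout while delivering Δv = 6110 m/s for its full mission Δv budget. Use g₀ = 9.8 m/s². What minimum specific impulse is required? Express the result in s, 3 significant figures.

Isp ≈ 393 s

ln(m₀/m_f) = ln(162000/33200) = ln(4.88) = 1.5850.
Rocket equation: v_e = Δv / ln(m₀/m_f) = 6110 / 1.5850 = 3854.8 m/s.
Isp = v_e / g₀ = 3854.8 / 9.8 = 393.3 s.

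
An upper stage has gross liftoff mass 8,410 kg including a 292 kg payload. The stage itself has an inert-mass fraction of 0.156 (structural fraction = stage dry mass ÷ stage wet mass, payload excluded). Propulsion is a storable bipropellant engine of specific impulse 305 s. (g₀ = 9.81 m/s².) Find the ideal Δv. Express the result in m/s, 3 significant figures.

Stage wet mass = m₀ − payload = 8,410 − 292 = 8,118 kg.
Stage dry mass = ε × stage wet mass = 0.156 × 8,118 = 1,266.41 kg.
Burnout mass m_f = stage dry + payload = 1,266.41 + 292 = 1,558.41 kg.
v_e = Isp · g₀ = 305 × 9.81 = 2992.1 m/s.
Δv = v_e · ln(8,410/1,558.41) = 2992.1 × ln(5.397) = 2992.1 × 1.6858 ≈ 5044 m/s.

Δv ≈ 5040 m/s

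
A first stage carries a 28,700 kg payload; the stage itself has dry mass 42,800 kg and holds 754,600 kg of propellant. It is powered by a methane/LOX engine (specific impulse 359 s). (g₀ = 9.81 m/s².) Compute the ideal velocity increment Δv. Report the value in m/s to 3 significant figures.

Δv ≈ 8620 m/s

v_e = Isp · g₀ = 359 × 9.81 = 3521.8 m/s.
m₀ = payload + dry + propellant = 28,700 + 42,800 + 754,600 = 826,100 kg.
m_f = payload + dry = 28,700 + 42,800 = 71,500 kg.
By the Tsiolkovsky rocket equation, Δv = v_e · ln(m₀/m_f) = 3521.8 × ln(11.55) = 3521.8 × 2.4470 ≈ 8617.9 m/s.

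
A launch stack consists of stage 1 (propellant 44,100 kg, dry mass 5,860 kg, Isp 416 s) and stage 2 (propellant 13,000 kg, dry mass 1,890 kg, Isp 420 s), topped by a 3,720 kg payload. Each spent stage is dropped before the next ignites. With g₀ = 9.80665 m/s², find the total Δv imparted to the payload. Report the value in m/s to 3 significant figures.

Δv ≈ 9140 m/s

Ignition mass of stage 1 = 44,100+5,860 + 13,000+1,890 + 3,720 = 68,570 kg.
Stage 1: m₀ = 68,570 kg, m_f = 68,570 − 44,100 = 24,470 kg; Δv = 416×9.80665×ln(2.802) = 4079.6×1.0304 ≈ 4204 m/s.
Stage 2: m₀ = 18,610 kg, m_f = 18,610 − 13,000 = 5,610 kg; Δv = 420×9.80665×ln(3.317) = 4118.8×1.1991 ≈ 4939 m/s.
Total Δv = 4204 + 4939 = 9143 m/s.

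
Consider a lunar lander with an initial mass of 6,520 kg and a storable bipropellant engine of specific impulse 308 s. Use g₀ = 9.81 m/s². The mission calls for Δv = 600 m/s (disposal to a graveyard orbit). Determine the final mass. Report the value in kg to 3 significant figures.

final mass ≈ 5350 kg

v_e = Isp · g₀ = 308 × 9.81 = 3021.5 m/s.
By the Tsiolkovsky rocket equation, m₀/m_f = exp(Δv / v_e) = exp(600 / 3021.5) = exp(0.1986) = 1.2197.
m_f = m₀ / 1.2197 = 6,520 / 1.2197 = 5,345.58 kg.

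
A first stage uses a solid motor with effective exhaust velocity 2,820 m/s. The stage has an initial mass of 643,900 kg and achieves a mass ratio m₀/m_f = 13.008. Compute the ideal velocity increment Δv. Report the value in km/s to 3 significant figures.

Δv ≈ 7.23 km/s

Δv = v_e · ln(13.008) = 2820.0 × 2.5656 ≈ 7234.9 m/s.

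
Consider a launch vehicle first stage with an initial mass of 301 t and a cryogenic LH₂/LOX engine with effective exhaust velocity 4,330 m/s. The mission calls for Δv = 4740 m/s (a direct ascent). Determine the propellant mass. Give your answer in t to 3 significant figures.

propellant mass ≈ 200 t

By the Tsiolkovsky rocket equation, m₀/m_f = exp(Δv / v_e) = exp(4740 / 4330.0) = exp(1.0947) = 2.9883.
m_f = 301 / 2.9883 = 100.726 t, so propellant = m₀ − m_f = 301 − 100.726 = 200.274 t.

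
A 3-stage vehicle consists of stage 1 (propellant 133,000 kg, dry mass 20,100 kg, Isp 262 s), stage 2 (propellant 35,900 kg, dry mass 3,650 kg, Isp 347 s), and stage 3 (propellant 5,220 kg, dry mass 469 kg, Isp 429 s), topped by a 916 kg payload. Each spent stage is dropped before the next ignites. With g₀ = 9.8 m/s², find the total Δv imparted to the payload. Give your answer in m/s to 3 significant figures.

Δv ≈ 14500 m/s

Ignition mass of stage 1 = 133,000+20,100 + 35,900+3,650 + 5,220+469 + 916 = 199,255 kg.
Stage 1: m₀ = 199,255 kg, m_f = 199,255 − 133,000 = 66,255 kg; Δv = 262×9.8×ln(3.007) = 2567.6×1.1011 ≈ 2827 m/s.
Stage 2: m₀ = 46,155 kg, m_f = 46,155 − 35,900 = 10,255 kg; Δv = 347×9.8×ln(4.501) = 3400.6×1.5042 ≈ 5115 m/s.
Stage 3: m₀ = 6,605 kg, m_f = 6,605 − 5,220 = 1,385 kg; Δv = 429×9.8×ln(4.769) = 4204.2×1.5621 ≈ 6567 m/s.
Total Δv = 2827 + 5115 + 6567 = 14509 m/s.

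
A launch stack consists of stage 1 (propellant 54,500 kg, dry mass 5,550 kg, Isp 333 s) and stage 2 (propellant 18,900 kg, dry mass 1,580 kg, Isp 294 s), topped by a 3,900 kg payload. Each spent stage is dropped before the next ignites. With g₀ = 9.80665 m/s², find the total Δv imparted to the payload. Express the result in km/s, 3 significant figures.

Δv ≈ 7.69 km/s

Ignition mass of stage 1 = 54,500+5,550 + 18,900+1,580 + 3,900 = 84,430 kg.
Stage 1: m₀ = 84,430 kg, m_f = 84,430 − 54,500 = 29,930 kg; Δv = 333×9.80665×ln(2.821) = 3265.6×1.0371 ≈ 3387 m/s.
Stage 2: m₀ = 24,380 kg, m_f = 24,380 − 18,900 = 5,480 kg; Δv = 294×9.80665×ln(4.449) = 2883.2×1.4927 ≈ 4304 m/s.
Total Δv = 3387 + 4304 = 7691 m/s.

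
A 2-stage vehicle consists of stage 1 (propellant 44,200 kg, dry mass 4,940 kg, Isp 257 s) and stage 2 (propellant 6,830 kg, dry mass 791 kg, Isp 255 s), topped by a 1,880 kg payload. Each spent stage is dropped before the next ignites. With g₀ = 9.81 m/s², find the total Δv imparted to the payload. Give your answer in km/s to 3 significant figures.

Ignition mass of stage 1 = 44,200+4,940 + 6,830+791 + 1,880 = 58,641 kg.
Stage 1: m₀ = 58,641 kg, m_f = 58,641 − 44,200 = 14,441 kg; Δv = 257×9.81×ln(4.061) = 2521.2×1.4014 ≈ 3533 m/s.
Stage 2: m₀ = 9,501 kg, m_f = 9,501 − 6,830 = 2,671 kg; Δv = 255×9.81×ln(3.557) = 2501.6×1.2689 ≈ 3174 m/s.
Total Δv = 3533 + 3174 = 6707 m/s.

Δv ≈ 6.71 km/s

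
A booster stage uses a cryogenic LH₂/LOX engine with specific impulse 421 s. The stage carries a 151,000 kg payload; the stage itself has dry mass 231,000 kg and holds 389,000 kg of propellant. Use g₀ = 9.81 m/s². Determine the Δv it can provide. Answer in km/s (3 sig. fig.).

v_e = Isp · g₀ = 421 × 9.81 = 4130.0 m/s.
m₀ = payload + dry + propellant = 151,000 + 231,000 + 389,000 = 771,000 kg.
m_f = payload + dry = 151,000 + 231,000 = 382,000 kg.
Rocket equation: Δv = v_e · ln(m₀/m_f) = 4130.0 × ln(2.018) = 4130.0 × 0.7023 ≈ 2900.4 m/s.

Δv ≈ 2.90 km/s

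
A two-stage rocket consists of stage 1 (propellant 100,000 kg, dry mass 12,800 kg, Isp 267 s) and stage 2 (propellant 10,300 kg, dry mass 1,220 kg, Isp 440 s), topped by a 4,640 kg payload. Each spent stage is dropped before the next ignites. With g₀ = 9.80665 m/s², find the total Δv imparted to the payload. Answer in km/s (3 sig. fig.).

Δv ≈ 8.29 km/s

Ignition mass of stage 1 = 100,000+12,800 + 10,300+1,220 + 4,640 = 128,960 kg.
Stage 1: m₀ = 128,960 kg, m_f = 128,960 − 100,000 = 28,960 kg; Δv = 267×9.80665×ln(4.453) = 2618.4×1.4936 ≈ 3911 m/s.
Stage 2: m₀ = 16,160 kg, m_f = 16,160 − 10,300 = 5,860 kg; Δv = 440×9.80665×ln(2.758) = 4314.9×1.0144 ≈ 4377 m/s.
Total Δv = 3911 + 4377 = 8288 m/s.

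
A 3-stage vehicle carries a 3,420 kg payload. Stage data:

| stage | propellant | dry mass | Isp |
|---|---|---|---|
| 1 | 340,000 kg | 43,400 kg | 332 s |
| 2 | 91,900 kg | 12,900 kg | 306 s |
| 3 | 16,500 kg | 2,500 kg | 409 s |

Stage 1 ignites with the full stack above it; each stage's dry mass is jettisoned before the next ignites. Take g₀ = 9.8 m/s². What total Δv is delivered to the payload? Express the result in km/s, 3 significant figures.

Δv ≈ 12.7 km/s

Ignition mass of stage 1 = 340,000+43,400 + 91,900+12,900 + 16,500+2,500 + 3,420 = 510,620 kg.
Stage 1: m₀ = 510,620 kg, m_f = 510,620 − 340,000 = 170,620 kg; Δv = 332×9.8×ln(2.993) = 3253.6×1.0962 ≈ 3567 m/s.
Stage 2: m₀ = 127,220 kg, m_f = 127,220 − 91,900 = 35,320 kg; Δv = 306×9.8×ln(3.602) = 2998.8×1.2815 ≈ 3843 m/s.
Stage 3: m₀ = 22,420 kg, m_f = 22,420 − 16,500 = 5,920 kg; Δv = 409×9.8×ln(3.787) = 4008.2×1.3316 ≈ 5337 m/s.
Total Δv = 3567 + 3843 + 5337 = 12747 m/s.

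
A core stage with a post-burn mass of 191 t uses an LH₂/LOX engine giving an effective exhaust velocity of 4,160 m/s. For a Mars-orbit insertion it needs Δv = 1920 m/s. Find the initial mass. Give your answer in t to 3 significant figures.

initial mass ≈ 303 t

By the Tsiolkovsky rocket equation, m₀/m_f = exp(Δv / v_e) = exp(1920 / 4160.0) = exp(0.4615) = 1.5865.
m₀ = m_f × 1.5865 = 191 × 1.5865 = 303.022 t.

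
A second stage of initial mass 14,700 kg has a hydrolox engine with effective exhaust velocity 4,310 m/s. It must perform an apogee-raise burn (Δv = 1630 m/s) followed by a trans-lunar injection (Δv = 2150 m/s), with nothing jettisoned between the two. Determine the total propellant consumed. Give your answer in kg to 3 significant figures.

total propellant consumed ≈ 8580 kg

After the first burn: m = 14700 × exp(−1630/4310.0) = 14700 × 0.68510 = 10,071 kg.
After the second burn: m = 10,071 × exp(−2150/4310.0) = 10,071 × 0.60723 = 6,115.41 kg.
Total propellant = m₀ − m_final = 14700 − 6,115.41 = 8,584.59 kg.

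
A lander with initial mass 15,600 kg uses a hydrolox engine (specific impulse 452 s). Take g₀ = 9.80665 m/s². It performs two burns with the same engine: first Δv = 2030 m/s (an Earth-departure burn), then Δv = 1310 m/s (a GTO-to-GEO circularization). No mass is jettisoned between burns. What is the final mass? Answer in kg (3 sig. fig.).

final mass ≈ 7340 kg

v_e = Isp · g₀ = 452 × 9.80665 = 4432.6 m/s.
After the first burn: m = 15600 × exp(−2030/4432.6) = 15600 × 0.63257 = 9,868.09 kg.
After the second burn: m = 9,868.09 × exp(−1310/4432.6) = 9,868.09 × 0.74413 = 7,343.14 kg.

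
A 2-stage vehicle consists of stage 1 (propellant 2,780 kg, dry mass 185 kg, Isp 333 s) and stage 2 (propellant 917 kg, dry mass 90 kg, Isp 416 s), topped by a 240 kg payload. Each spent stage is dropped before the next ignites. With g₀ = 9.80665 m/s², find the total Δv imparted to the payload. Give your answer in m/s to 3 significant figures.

Ignition mass of stage 1 = 2,780+185 + 917+90 + 240 = 4,212 kg.
Stage 1: m₀ = 4,212 kg, m_f = 4,212 − 2,780 = 1,432 kg; Δv = 333×9.80665×ln(2.941) = 3265.6×1.0789 ≈ 3523 m/s.
Stage 2: m₀ = 1,247 kg, m_f = 1,247 − 917 = 330 kg; Δv = 416×9.80665×ln(3.779) = 4079.6×1.3294 ≈ 5423 m/s.
Total Δv = 3523 + 5423 = 8946 m/s.

Δv ≈ 8950 m/s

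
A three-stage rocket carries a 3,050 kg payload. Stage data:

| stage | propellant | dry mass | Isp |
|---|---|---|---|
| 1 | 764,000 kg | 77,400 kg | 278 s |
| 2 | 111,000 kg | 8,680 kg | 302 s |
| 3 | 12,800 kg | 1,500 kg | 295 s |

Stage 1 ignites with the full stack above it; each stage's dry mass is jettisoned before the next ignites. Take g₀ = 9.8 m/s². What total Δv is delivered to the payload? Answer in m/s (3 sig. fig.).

Δv ≈ 12900 m/s

Ignition mass of stage 1 = 764,000+77,400 + 111,000+8,680 + 12,800+1,500 + 3,050 = 978,430 kg.
Stage 1: m₀ = 978,430 kg, m_f = 978,430 − 764,000 = 214,430 kg; Δv = 278×9.8×ln(4.563) = 2724.4×1.5180 ≈ 4136 m/s.
Stage 2: m₀ = 137,030 kg, m_f = 137,030 − 111,000 = 26,030 kg; Δv = 302×9.8×ln(5.264) = 2959.6×1.6610 ≈ 4916 m/s.
Stage 3: m₀ = 17,350 kg, m_f = 17,350 − 12,800 = 4,550 kg; Δv = 295×9.8×ln(3.813) = 2891.0×1.3385 ≈ 3870 m/s.
Total Δv = 4136 + 4916 + 3870 = 12922 m/s.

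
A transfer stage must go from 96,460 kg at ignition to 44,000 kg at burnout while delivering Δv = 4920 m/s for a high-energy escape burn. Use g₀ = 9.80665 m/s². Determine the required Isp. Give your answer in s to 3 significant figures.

ln(m₀/m_f) = ln(96460/44000) = ln(2.192) = 0.7849.
v_e = Δv / ln(m₀/m_f) = 4920 / 0.7849 = 6268.0 m/s.
Isp = v_e / g₀ = 6268.0 / 9.80665 = 639.2 s.

Isp ≈ 639 s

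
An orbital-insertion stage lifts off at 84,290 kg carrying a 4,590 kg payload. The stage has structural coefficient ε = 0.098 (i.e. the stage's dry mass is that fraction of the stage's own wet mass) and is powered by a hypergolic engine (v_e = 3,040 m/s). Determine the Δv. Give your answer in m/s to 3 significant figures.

Δv ≈ 5830 m/s

Stage wet mass = m₀ − payload = 84,290 − 4,590 = 79,700 kg.
Stage dry mass = ε × stage wet mass = 0.098 × 79,700 = 7,810.6 kg.
Burnout mass m_f = stage dry + payload = 7,810.6 + 4,590 = 12,400.6 kg.
Δv = v_e · ln(84,290/12,400.6) = 3040.0 × ln(6.797) = 3040.0 × 1.9165 ≈ 5826 m/s.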